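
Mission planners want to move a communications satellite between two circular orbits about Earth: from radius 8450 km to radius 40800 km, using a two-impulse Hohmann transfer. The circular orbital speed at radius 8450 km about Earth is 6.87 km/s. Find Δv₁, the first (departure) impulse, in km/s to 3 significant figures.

Δv₁ = 1.97 km/s

From the circular-orbit relation v² = μ/r at r = 8450 km: μ = v²r = (6.87)² × 8450 = 3.98814×10^5 km³/s².
The Hohmann ellipse has a_t = (r₁ + r₂)/2 = 24625 km.
Circular speed at r = 8450 km: v_c = √(μ/r) = 6.870 km/s.
Transfer-orbit speed at the same r (vis-viva, a = a_t): v_t = √[μ(2/r − 1/a_t)] = 8.843 km/s.
Δv₁ = |v_t − v_c| = |8.843 − 6.870| = 1.973 km/s.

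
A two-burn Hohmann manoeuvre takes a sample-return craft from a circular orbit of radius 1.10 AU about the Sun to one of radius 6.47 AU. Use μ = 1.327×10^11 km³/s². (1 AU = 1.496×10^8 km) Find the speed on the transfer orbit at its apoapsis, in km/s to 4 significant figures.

In km: r₁ = 1.10 × 1.496×10^8 = 1.6456×10^8 km; r₂ = 6.47 × 1.496×10^8 = 9.67912×10^8 km.
Transfer-ellipse semi-major axis a_t = (r₁ + r₂)/2 = (1.6456×10^8 + 9.67912×10^8)/2 = 5.66236×10^8 km.
The apoapsis of the transfer ellipse is at r = 9.67912×10^8 km.
From the vis-viva equation, v = √[μ(2/r − 1/a_t)] = 6.312 km/s.

v = 6.312 km/s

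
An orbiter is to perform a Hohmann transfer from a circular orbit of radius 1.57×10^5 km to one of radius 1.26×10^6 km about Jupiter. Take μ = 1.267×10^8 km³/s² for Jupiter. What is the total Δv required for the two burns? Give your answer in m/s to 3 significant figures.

Δv = 14800 m/s

The Hohmann ellipse has a_t = (r₁ + r₂)/2 = 7.085×10^5 km.
At r₁ the circular-orbit speed is v₁ = √(μ/r₁) = 28.408 km/s.
Transfer-orbit speed at r₁ (vis-viva equation): v_p = √[μ(2/r₁ − 1/a_t)] = 37.884 km/s.
First burn Δv₁ = |v_p − v₁| = 9.476 km/s.
At r₂, v₂ = √(μ/r₂) = 10.0277 km/s.
Transfer-orbit speed at r₂: v_a = √[μ(2/r₂ − 1/a_t)] = 4.72044 km/s.
Second burn Δv₂ = |v₂ − v_a| = 5.307 km/s.
Total Δv = Δv₁ + Δv₂ = 14.78 km/s.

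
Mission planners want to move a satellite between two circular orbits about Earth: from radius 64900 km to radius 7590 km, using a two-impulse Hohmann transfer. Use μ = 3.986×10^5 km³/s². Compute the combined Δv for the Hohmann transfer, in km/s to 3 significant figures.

Δv = 3.79 km/s

The Hohmann ellipse has a_t = (r₁ + r₂)/2 = 36245 km.
Circular speed at r₁: v₁ = √(μ/r₁) = √(3.986×10^5/64900) = 2.4783 km/s.
On the transfer ellipse at r₁, v² = μ(2/r − 1/a) gives v_a = √[μ(2/r₁ − 1/a_t)] = 1.1341 km/s.
First burn Δv₁ = |v_a − v₁| = 1.3442 km/s.
Circular speed at r₂: v₂ = √(μ/r₂) = 7.2468 km/s.
Transfer-orbit speed at r₂: v_p = √[μ(2/r₂ − 1/a_t)] = 9.6972 km/s.
Second burn Δv₂ = |v₂ − v_p| = 2.4504 km/s.
Total Δv = Δv₁ + Δv₂ = 3.795 km/s.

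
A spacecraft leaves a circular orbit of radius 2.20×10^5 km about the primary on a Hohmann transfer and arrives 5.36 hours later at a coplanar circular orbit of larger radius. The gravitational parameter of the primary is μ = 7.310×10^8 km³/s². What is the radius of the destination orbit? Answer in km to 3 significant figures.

Transfer time t = 5.36 hours = 19296 s, and t = π√(a_t³/μ).
So a_t = (μ t²/π²)^(1/3) = (7.310×10^8 × (19296)² / π²)^(1/3) = 3.0212×10^5 km.
Since a_t = (r₁ + r₂)/2, r₂ = 2a_t − r₁ = 2×3.0212×10^5 − 2.200×10^5 = 3.8424×10^5 km.

r₂ = 3.84×10^5 km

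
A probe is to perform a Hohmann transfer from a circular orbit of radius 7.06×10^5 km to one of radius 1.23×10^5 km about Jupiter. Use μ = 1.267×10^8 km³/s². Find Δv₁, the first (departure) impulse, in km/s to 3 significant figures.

Δv₁ = 6.10 km/s

The Hohmann ellipse has a_t = (r₁ + r₂)/2 = 4.145×10^5 km.
On the circular orbit at r = 7.060×10^5 km, v_c = √(μ/r) = 13.3963 km/s.
Transfer-orbit speed at the same r (vis-viva, a = a_t): v_t = √[μ(2/r − 1/a_t)] = 7.29754 km/s.
Δv₁ = |v_t − v_c| = |7.29754 − 13.3963| = 6.099 km/s.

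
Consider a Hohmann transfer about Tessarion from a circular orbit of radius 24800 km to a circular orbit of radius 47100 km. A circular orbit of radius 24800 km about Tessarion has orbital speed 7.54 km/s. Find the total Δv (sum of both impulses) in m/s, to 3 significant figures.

From the circular-orbit relation v² = μ/r at r = 24800 km: μ = v²r = (7.54)² × 24800 = 1.40992×10^6 km³/s².
The Hohmann ellipse has a_t = (r₁ + r₂)/2 = 35950 km.
At r₁ the circular-orbit speed is v₁ = √(μ/r₁) = 7.540 km/s.
On the transfer ellipse at r₁, vis-viva equation gives v_p = √[μ(2/r₁ − 1/a_t)] = 8.630 km/s.
First burn Δv₁ = |v_p − v₁| = 1.090 km/s.
Circular speed at r₂: v₂ = √(μ/r₂) = 5.471 km/s.
Transfer-orbit speed at r₂: v_a = √[μ(2/r₂ − 1/a_t)] = 4.544 km/s.
Second burn Δv₂ = |v₂ − v_a| = 0.9270 km/s.
Δv = Δv₁ + Δv₂ = 1.090 + 0.9270 = 2.017 km/s.

Δv = 2020 m/s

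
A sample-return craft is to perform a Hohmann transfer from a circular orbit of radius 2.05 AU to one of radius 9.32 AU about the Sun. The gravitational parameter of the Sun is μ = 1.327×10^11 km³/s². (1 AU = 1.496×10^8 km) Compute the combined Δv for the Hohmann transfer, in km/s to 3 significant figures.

Δv = 9.73 km/s

In km: r₁ = 2.05 × 1.496×10^8 = 3.0668×10^8 km; r₂ = 9.32 × 1.496×10^8 = 1.394272×10^9 km.
The Hohmann ellipse has a_t = (r₁ + r₂)/2 = 8.50476×10^8 km.
At r₁ the circular-orbit speed is v₁ = √(μ/r₁) = 20.801 km/s.
On the transfer ellipse at r₁, vis-viva equation gives v_p = √[μ(2/r₁ − 1/a_t)] = 26.634 km/s.
First burn Δv₁ = |v_p − v₁| = 5.833 km/s.
Circular speed at r₂: v₂ = √(μ/r₂) = 9.75577 km/s.
Transfer-orbit speed at r₂: v_a = √[μ(2/r₂ − 1/a_t)] = 5.85832 km/s.
Second burn Δv₂ = |v₂ − v_a| = 3.897 km/s.
Total Δv = Δv₁ + Δv₂ = 9.730 km/s.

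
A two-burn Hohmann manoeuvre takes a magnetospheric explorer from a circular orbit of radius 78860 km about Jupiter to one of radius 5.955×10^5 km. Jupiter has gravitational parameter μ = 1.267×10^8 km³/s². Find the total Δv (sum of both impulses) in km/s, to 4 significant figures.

Transfer-ellipse semi-major axis a_t = (r₁ + r₂)/2 = (78860 + 5.955×10^5)/2 = 3.3718×10^5 km.
Circular speed at r₁: v₁ = √(μ/r₁) = √(1.267×10^8/78860) = 40.08 km/s.
On the transfer ellipse at r₁, vis-viva gives v_p = √[μ(2/r₁ − 1/a_t)] = 53.27 km/s.
First burn Δv₁ = |v_p − v₁| = 13.19 km/s.
Circular speed at r₂: v₂ = √(μ/r₂) = 14.586 km/s.
Transfer-orbit speed at r₂: v_a = √[μ(2/r₂ − 1/a_t)] = 7.0542 km/s.
Second burn Δv₂ = |v₂ − v_a| = 7.532 km/s.
Total Δv = Δv₁ + Δv₂ = 20.72 km/s.

Δv = 20.72 km/s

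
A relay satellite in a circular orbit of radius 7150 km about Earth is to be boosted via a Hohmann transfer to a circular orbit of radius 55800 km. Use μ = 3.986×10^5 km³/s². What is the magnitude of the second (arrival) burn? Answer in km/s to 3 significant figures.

Semi-major axis of the transfer orbit: a_t = (7150 + 55800)/2 = 31475 km.
On the circular orbit at r = 55800 km, v_c = √(μ/r) = 2.673 km/s.
Vis-viva on the transfer ellipse at r = 55800 km gives v_t = √[μ(2/r − 1/a_t)] = 1.274 km/s.
Δv₂ = |v_t − v_c| = |1.274 − 2.673| = 1.399 km/s.

Δv₂ = 1.40 km/s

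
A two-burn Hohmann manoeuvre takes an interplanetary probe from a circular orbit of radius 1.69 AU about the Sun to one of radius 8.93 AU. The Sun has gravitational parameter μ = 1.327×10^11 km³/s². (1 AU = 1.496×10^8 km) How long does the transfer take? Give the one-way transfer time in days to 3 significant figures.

t = 2230 days

In km: r₁ = 1.69 × 1.496×10^8 = 2.52824×10^8 km; r₂ = 8.93 × 1.496×10^8 = 1.335928×10^9 km.
The Hohmann ellipse has a_t = (r₁ + r₂)/2 = 7.94376×10^8 km.
Transfer time t = π√(a_t³/μ) = π√((7.94376×10^8)³ / 1.327×10^11) = 1.931×10^8 s.
Converting: 1.931×10^8 s ÷ 86400 s/day = 2230 days.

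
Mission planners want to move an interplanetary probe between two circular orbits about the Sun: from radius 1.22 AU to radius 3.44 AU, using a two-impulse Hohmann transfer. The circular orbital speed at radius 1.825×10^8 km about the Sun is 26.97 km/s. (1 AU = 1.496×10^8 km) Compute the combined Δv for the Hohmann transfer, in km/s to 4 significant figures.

Δv = 10.24 km/s

From the circular-orbit relation v² = μ/r at r = 1.825×10^8 km: μ = v²r = (26.97)² × 1.825×10^8 = 1.32747×10^11 km³/s².
In km: r₁ = 1.22 × 1.496×10^8 = 1.82512×10^8 km; r₂ = 3.44 × 1.496×10^8 = 5.14624×10^8 km.
The Hohmann ellipse has a_t = (r₁ + r₂)/2 = 3.48568×10^8 km.
Circular speed at r₁: v₁ = √(μ/r₁) = √(1.32747×10^11/1.82512×10^8) = 26.97 km/s.
Transfer-orbit speed at r₁ (vis-viva equation): v_p = √[μ(2/r₁ − 1/a_t)] = 32.77 km/s.
First burn Δv₁ = |v_p − v₁| = 5.800 km/s.
Circular speed at r₂: v₂ = √(μ/r₂) = 16.061 km/s.
Transfer-orbit speed at r₂: v_a = √[μ(2/r₂ − 1/a_t)] = 11.622 km/s.
Second burn Δv₂ = |v₂ − v_a| = 4.439 km/s.
Total Δv = Δv₁ + Δv₂ = 10.24 km/s.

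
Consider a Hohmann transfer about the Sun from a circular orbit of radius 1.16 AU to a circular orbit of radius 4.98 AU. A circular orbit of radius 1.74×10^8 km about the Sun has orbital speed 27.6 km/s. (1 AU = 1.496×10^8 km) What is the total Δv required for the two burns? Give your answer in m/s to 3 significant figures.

Δv = 12700 m/s

From the circular-orbit relation v² = μ/r at r = 1.74×10^8 km: μ = v²r = (27.6)² × 1.74×10^8 = 1.32546×10^11 km³/s².
In km: r₁ = 1.16 × 1.496×10^8 = 1.73536×10^8 km; r₂ = 4.98 × 1.496×10^8 = 7.45008×10^8 km.
Transfer-ellipse semi-major axis a_t = (r₁ + r₂)/2 = (1.73536×10^8 + 7.45008×10^8)/2 = 4.59272×10^8 km.
Circular speed at r₁: v₁ = √(μ/r₁) = √(1.32546×10^11/1.73536×10^8) = 27.637 km/s.
On the transfer ellipse at r₁, v² = μ(2/r − 1/a) gives v_p = √[μ(2/r₁ − 1/a_t)] = 35.199 km/s.
First burn Δv₁ = |v_p − v₁| = 7.562 km/s.
At r₂, v₂ = √(μ/r₂) = 13.338 km/s.
Transfer-orbit speed at r₂: v_a = √[μ(2/r₂ − 1/a_t)] = 8.1990 km/s.
Second burn Δv₂ = |v₂ − v_a| = 5.139 km/s.
Δv = Δv₁ + Δv₂ = 7.562 + 5.139 = 12.70 km/s.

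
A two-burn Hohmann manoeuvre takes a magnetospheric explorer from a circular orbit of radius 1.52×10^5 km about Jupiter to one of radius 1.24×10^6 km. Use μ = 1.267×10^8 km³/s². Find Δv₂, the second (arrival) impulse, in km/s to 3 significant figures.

Δv₂ = 5.38 km/s

Semi-major axis of the transfer orbit: a_t = (1.520×10^5 + 1.240×10^6)/2 = 6.960×10^5 km.
On the circular orbit at r = 1.240×10^6 km, v_c = √(μ/r) = 10.108 km/s.
Vis-viva on the transfer ellipse at r = 1.240×10^6 km gives v_t = √[μ(2/r − 1/a_t)] = 4.7238 km/s.
Δv₂ = |v_t − v_c| = |4.7238 − 10.108| = 5.384 km/s.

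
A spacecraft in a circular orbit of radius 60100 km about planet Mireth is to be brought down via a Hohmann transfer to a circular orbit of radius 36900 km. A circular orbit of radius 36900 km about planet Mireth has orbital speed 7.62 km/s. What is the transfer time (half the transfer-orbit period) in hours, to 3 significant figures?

t = 6.37 hours

From the circular-orbit relation v² = μ/r at r = 36900 km: μ = v²r = (7.62)² × 36900 = 2.14258×10^6 km³/s².
Transfer-ellipse semi-major axis a_t = (r₁ + r₂)/2 = (60100 + 36900)/2 = 48500 km.
By Kepler's third law the transfer-orbit period is T = 2π√(a_t³/μ), so t = T/2 = 22920 s.
Converting: 22920 s ÷ 3600 s/hour = 6.37 hours.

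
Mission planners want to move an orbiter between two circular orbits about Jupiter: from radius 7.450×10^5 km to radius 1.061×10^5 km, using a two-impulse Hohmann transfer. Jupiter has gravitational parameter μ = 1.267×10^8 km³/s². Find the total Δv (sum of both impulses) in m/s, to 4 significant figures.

Transfer-ellipse semi-major axis a_t = (r₁ + r₂)/2 = (7.450×10^5 + 1.061×10^5)/2 = 4.2555×10^5 km.
Circular speed at r₁: v₁ = √(μ/r₁) = √(1.267×10^8/7.450×10^5) = 13.041 km/s.
On the transfer ellipse at r₁, v² = μ(2/r − 1/a) gives v_a = √[μ(2/r₁ − 1/a_t)] = 6.5117 km/s.
First burn Δv₁ = |v_a − v₁| = 6.529 km/s.
Circular speed at r₂: v₂ = √(μ/r₂) = 34.557 km/s.
Transfer-orbit speed at r₂: v_p = √[μ(2/r₂ − 1/a_t)] = 45.723 km/s.
Second burn Δv₂ = |v₂ − v_p| = 11.17 km/s.
Total Δv = Δv₁ + Δv₂ = 17.70 km/s.

Δv = 17700 m/s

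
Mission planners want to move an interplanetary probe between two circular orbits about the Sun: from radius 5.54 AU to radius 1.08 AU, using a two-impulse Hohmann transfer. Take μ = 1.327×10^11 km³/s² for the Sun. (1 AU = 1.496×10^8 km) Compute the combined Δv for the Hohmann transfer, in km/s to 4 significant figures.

Δv = 13.84 km/s

In km: r₁ = 5.54 × 1.496×10^8 = 8.28784×10^8 km; r₂ = 1.08 × 1.496×10^8 = 1.61568×10^8 km.
Semi-major axis of the transfer orbit: a_t = (8.28784×10^8 + 1.61568×10^8)/2 = 4.95176×10^8 km.
Circular speed at r₁: v₁ = √(μ/r₁) = √(1.327×10^11/8.28784×10^8) = 12.654 km/s.
On the transfer ellipse at r₁, v² = μ(2/r − 1/a) gives v_a = √[μ(2/r₁ − 1/a_t)] = 7.2279 km/s.
First burn Δv₁ = |v_a − v₁| = 5.426 km/s.
Circular speed at r₂: v₂ = √(μ/r₂) = 28.6588 km/s.
Transfer-orbit speed at r₂: v_p = √[μ(2/r₂ − 1/a_t)] = 37.0765 km/s.
Second burn Δv₂ = |v₂ − v_p| = 8.418 km/s.
Δv = Δv₁ + Δv₂ = 5.426 + 8.418 = 13.84 km/s.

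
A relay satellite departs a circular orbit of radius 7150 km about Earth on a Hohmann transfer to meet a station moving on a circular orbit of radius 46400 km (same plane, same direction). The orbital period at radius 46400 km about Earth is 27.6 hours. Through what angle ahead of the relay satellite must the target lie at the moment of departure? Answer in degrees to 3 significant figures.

φ = 101°

From Kepler's third law T² = 4π²r³/μ at r = 46400 km, T = 27.6 hours = 27.6 × 3600 s = 99360 s: μ = 4π²r³/T² = 3.99476×10^5 km³/s².
The Hohmann ellipse has a_t = (r₁ + r₂)/2 = 26775 km.
The half-period of the transfer ellipse is t = π√(a_t³/μ) = 21780 s.
The target's mean motion on its circular orbit is ω₂ = √(μ/r₂³) = 6.324×10^-5 rad/s.
Angle swept by the target during transfer: ω₂·t = 1.377 rad = 78.90°.
The relay satellite traverses 180° on the transfer ellipse, so the target must lead by 180° − 78.90° = 101°.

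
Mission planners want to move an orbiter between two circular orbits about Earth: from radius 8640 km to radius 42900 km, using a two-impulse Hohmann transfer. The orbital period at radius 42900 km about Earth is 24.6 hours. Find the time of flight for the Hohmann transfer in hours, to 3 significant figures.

t = 5.73 hours

From Kepler's third law T² = 4π²r³/μ at r = 42900 km, T = 24.6 hours = 24.6 × 3600 s = 88560 s: μ = 4π²r³/T² = 3.97426×10^5 km³/s².
The Hohmann ellipse has a_t = (r₁ + r₂)/2 = 25770 km.
Transfer time t = π√(a_t³/μ) = π√((25770)³ / 3.97426×10^5) = 20620 s.
Converting: 20620 s ÷ 3600 s/hour = 5.73 hours.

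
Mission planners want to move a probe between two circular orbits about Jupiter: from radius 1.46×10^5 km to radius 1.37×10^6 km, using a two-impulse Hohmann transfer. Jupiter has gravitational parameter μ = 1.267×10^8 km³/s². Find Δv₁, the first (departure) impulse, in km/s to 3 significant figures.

The Hohmann ellipse has a_t = (r₁ + r₂)/2 = 7.580×10^5 km.
On the circular orbit at r = 1.460×10^5 km, v_c = √(μ/r) = 29.4586 km/s.
Transfer-orbit speed at the same r (vis-viva, a = a_t): v_t = √[μ(2/r − 1/a_t)] = 39.6039 km/s.
Δv₁ = |v_t − v_c| = |39.6039 − 29.4586| = 10.15 km/s.

Δv₁ = 10.1 km/s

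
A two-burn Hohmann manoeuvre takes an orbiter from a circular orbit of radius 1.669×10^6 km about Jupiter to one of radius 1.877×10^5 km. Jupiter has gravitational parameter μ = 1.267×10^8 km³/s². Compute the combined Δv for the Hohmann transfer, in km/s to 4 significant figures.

Δv = 13.65 km/s

Transfer-ellipse semi-major axis a_t = (r₁ + r₂)/2 = (1.669×10^6 + 1.877×10^5)/2 = 9.2835×10^5 km.
Circular speed at r₁: v₁ = √(μ/r₁) = √(1.267×10^8/1.669×10^6) = 8.713 km/s.
On the transfer ellipse at r₁, vis-viva equation gives v_a = √[μ(2/r₁ − 1/a_t)] = 3.918 km/s.
First burn Δv₁ = |v_a − v₁| = 4.795 km/s.
Circular speed at r₂: v₂ = √(μ/r₂) = 25.981 km/s.
Transfer-orbit speed at r₂: v_p = √[μ(2/r₂ − 1/a_t)] = 34.836 km/s.
Second burn Δv₂ = |v₂ − v_p| = 8.855 km/s.
Δv = Δv₁ + Δv₂ = 4.795 + 8.855 = 13.65 km/s.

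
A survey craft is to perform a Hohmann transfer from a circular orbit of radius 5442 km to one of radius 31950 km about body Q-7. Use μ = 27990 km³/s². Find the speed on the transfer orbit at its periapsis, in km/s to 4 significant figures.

The Hohmann ellipse has a_t = (r₁ + r₂)/2 = 18696 km.
The periapsis of the transfer ellipse is at r = 5442 km.
From the vis-viva equation, v = √[μ(2/r − 1/a_t)] = 2.965 km/s.

v = 2.965 km/s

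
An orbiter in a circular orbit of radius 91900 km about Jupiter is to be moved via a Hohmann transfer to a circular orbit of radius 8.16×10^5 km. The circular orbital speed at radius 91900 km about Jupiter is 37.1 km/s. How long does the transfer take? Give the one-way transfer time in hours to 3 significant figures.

From the circular-orbit relation v² = μ/r at r = 91900 km: μ = v²r = (37.1)² × 91900 = 1.26492×10^8 km³/s².
Transfer-ellipse semi-major axis a_t = (r₁ + r₂)/2 = (91900 + 8.160×10^5)/2 = 4.5395×10^5 km.
By Kepler's third law the transfer-orbit period is T = 2π√(a_t³/μ), so t = T/2 = 85430 s.
Converting: 85430 s ÷ 3600 s/hour = 23.7 hours.

t = 23.7 hours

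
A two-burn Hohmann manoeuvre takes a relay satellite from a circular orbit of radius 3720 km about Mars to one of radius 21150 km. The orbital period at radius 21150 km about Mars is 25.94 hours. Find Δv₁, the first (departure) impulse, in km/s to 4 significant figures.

From Kepler's third law T² = 4π²r³/μ at r = 21150 km, T = 25.94 hours = 25.94 × 3600 s = 93384 s: μ = 4π²r³/T² = 42829.8 km³/s².
Semi-major axis of the transfer orbit: a_t = (3720 + 21150)/2 = 12435 km.
Circular speed at r = 3720 km: v_c = √(μ/r) = 3.393 km/s.
Transfer-orbit speed at the same r (vis-viva, a = a_t): v_t = √[μ(2/r − 1/a_t)] = 4.425 km/s.
Δv₁ = |v_t − v_c| = |4.425 − 3.393| = 1.032 km/s.

Δv₁ = 1.032 km/s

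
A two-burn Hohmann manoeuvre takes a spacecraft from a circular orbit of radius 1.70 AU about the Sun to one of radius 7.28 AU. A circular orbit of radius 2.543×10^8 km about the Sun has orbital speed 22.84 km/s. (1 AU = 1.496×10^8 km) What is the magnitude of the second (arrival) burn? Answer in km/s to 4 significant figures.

From the circular-orbit relation v² = μ/r at r = 2.543×10^8 km: μ = v²r = (22.84)² × 2.543×10^8 = 1.32660×10^11 km³/s².
In km: r₁ = 1.70 × 1.496×10^8 = 2.5432×10^8 km; r₂ = 7.28 × 1.496×10^8 = 1.089088×10^9 km.
Semi-major axis of the transfer orbit: a_t = (2.5432×10^8 + 1.089088×10^9)/2 = 6.71704×10^8 km.
On the circular orbit at r = 1.089088×10^9 km, v_c = √(μ/r) = 11.037 km/s.
Vis-viva on the transfer ellipse at r = 1.089088×10^9 km gives v_t = √[μ(2/r − 1/a_t)] = 6.7911 km/s.
Δv₂ = |v_t − v_c| = |6.7911 − 11.037| = 4.246 km/s.

Δv₂ = 4.246 km/s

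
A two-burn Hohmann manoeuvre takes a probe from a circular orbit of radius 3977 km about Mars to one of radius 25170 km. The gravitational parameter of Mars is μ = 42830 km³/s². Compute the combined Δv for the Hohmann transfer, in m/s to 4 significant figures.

Δv = 1654 m/s

Transfer-ellipse semi-major axis a_t = (r₁ + r₂)/2 = (3977 + 25170)/2 = 14573.5 km.
At r₁ the circular-orbit speed is v₁ = √(μ/r₁) = 3.282 km/s.
On the transfer ellipse at r₁, vis-viva equation gives v_p = √[μ(2/r₁ − 1/a_t)] = 4.313 km/s.
First burn Δv₁ = |v_p − v₁| = 1.031 km/s.
Circular speed at r₂: v₂ = √(μ/r₂) = 1.30446 km/s.
Transfer-orbit speed at r₂: v_a = √[μ(2/r₂ − 1/a_t)] = 0.681441 km/s.
Second burn Δv₂ = |v₂ − v_a| = 0.6230 km/s.
Δv = Δv₁ + Δv₂ = 1.031 + 0.6230 = 1.654 km/s.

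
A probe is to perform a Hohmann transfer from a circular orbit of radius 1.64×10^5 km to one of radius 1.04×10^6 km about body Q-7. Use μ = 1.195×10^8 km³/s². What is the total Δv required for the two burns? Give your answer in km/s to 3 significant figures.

Δv = 13.6 km/s

Transfer-ellipse semi-major axis a_t = (r₁ + r₂)/2 = (1.640×10^5 + 1.040×10^6)/2 = 6.020×10^5 km.
Circular speed at r₁: v₁ = √(μ/r₁) = √(1.195×10^8/1.640×10^5) = 26.994 km/s.
Transfer-orbit speed at r₁ (vis-viva equation): v_p = √[μ(2/r₁ − 1/a_t)] = 35.480 km/s.
First burn Δv₁ = |v_p − v₁| = 8.486 km/s.
Circular speed at r₂: v₂ = √(μ/r₂) = 10.719 km/s.
Transfer-orbit speed at r₂: v_a = √[μ(2/r₂ − 1/a_t)] = 5.5949 km/s.
Second burn Δv₂ = |v₂ − v_a| = 5.124 km/s.
Total Δv = Δv₁ + Δv₂ = 13.61 km/s.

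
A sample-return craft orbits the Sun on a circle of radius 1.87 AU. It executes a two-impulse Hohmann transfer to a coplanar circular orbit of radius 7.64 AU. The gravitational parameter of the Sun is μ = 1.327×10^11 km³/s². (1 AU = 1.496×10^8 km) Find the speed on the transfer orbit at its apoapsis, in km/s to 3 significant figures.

v = 6.76 km/s

In km: r₁ = 1.87 × 1.496×10^8 = 2.79752×10^8 km; r₂ = 7.64 × 1.496×10^8 = 1.142944×10^9 km.
Semi-major axis of the transfer orbit: a_t = (2.79752×10^8 + 1.142944×10^9)/2 = 7.11348×10^8 km.
At apoapsis, r = 1.142944×10^9 km.
Vis-viva: v = √[μ(2/r − 1/a_t)] = √[1.327×10^11 × (2/1.142944×10^9 − 1/7.11348×10^8)] = 6.757 km/s.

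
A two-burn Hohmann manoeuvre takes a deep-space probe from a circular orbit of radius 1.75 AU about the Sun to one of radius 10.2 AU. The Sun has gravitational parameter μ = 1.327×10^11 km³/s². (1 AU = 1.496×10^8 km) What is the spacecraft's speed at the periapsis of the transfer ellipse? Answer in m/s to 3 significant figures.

In km: r₁ = 1.75 × 1.496×10^8 = 2.618×10^8 km; r₂ = 10.2 × 1.496×10^8 = 1.52592×10^9 km.
Transfer-ellipse semi-major axis a_t = (r₁ + r₂)/2 = (2.618×10^8 + 1.52592×10^9)/2 = 8.9386×10^8 km.
At periapsis, r = 2.618×10^8 km.
From the vis-viva equation, v = √[μ(2/r − 1/a_t)] = 29.42 km/s.

v = 29400 m/s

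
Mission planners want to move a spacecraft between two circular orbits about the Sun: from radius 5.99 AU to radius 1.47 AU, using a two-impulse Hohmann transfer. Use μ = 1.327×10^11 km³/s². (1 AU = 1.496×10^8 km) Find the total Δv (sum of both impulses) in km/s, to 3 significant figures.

In km: r₁ = 5.99 × 1.496×10^8 = 8.96104×10^8 km; r₂ = 1.47 × 1.496×10^8 = 2.19912×10^8 km.
Semi-major axis of the transfer orbit: a_t = (8.96104×10^8 + 2.19912×10^8)/2 = 5.58008×10^8 km.
Circular speed at r₁: v₁ = √(μ/r₁) = √(1.327×10^11/8.96104×10^8) = 12.169 km/s.
Transfer-orbit speed at r₁ (v² = μ(2/r − 1/a)): v_a = √[μ(2/r₁ − 1/a_t)] = 7.6394 km/s.
First burn Δv₁ = |v_a − v₁| = 4.5296 km/s.
Circular speed at r₂: v₂ = √(μ/r₂) = 24.56467 km/s.
Transfer-orbit speed at r₂: v_p = √[μ(2/r₂ − 1/a_t)] = 31.12935 km/s.
Second burn Δv₂ = |v₂ − v_p| = 6.5647 km/s.
Δv = Δv₁ + Δv₂ = 4.5296 + 6.5647 = 11.09 km/s.

Δv = 11.1 km/s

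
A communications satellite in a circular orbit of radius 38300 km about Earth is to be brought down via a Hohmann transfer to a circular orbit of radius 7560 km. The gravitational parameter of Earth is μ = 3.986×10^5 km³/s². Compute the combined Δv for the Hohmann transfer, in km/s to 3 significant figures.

Δv = 3.50 km/s

Transfer-ellipse semi-major axis a_t = (r₁ + r₂)/2 = (38300 + 7560)/2 = 22930 km.
At r₁ the circular-orbit speed is v₁ = √(μ/r₁) = 3.226 km/s.
Transfer-orbit speed at r₁ (vis-viva): v_a = √[μ(2/r₁ − 1/a_t)] = 1.852 km/s.
First burn Δv₁ = |v_a − v₁| = 1.374 km/s.
At r₂, v₂ = √(μ/r₂) = 7.261 km/s.
Transfer-orbit speed at r₂: v_p = √[μ(2/r₂ − 1/a_t)] = 9.384 km/s.
Second burn Δv₂ = |v₂ − v_p| = 2.123 km/s.
Δv = Δv₁ + Δv₂ = 1.374 + 2.123 = 3.497 km/s.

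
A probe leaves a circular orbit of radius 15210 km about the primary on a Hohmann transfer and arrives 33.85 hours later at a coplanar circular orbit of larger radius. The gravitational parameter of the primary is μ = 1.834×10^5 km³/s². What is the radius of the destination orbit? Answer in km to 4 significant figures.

Transfer time t = 33.85 hours = 1.2186×10^5 s, and t = π√(a_t³/μ).
So a_t = (μ t²/π²)^(1/3) = (1.834×10^5 × (1.2186×10^5)² / π²)^(1/3) = 65104 km.
Since a_t = (r₁ + r₂)/2, r₂ = 2a_t − r₁ = 2×65104 − 15210 = 1.14998×10^5 km.

r₂ = 1.150×10^5 km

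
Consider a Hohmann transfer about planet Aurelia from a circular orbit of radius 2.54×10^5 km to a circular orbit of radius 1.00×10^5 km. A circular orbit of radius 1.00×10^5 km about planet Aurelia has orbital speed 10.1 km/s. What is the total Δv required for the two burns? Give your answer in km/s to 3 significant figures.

Δv = 3.57 km/s

From the circular-orbit relation v² = μ/r at r = 1.00×10^5 km: μ = v²r = (10.1)² × 1.00×10^5 = 1.02010×10^7 km³/s².
The Hohmann ellipse has a_t = (r₁ + r₂)/2 = 1.770×10^5 km.
At r₁ the circular-orbit speed is v₁ = √(μ/r₁) = 6.337 km/s.
Transfer-orbit speed at r₁ (vis-viva equation): v_a = √[μ(2/r₁ − 1/a_t)] = 4.763 km/s.
First burn Δv₁ = |v_a − v₁| = 1.574 km/s.
At r₂, v₂ = √(μ/r₂) = 10.100 km/s.
Transfer-orbit speed at r₂: v_p = √[μ(2/r₂ − 1/a_t)] = 12.099 km/s.
Second burn Δv₂ = |v₂ − v_p| = 1.999 km/s.
Total Δv = Δv₁ + Δv₂ = 3.573 km/s.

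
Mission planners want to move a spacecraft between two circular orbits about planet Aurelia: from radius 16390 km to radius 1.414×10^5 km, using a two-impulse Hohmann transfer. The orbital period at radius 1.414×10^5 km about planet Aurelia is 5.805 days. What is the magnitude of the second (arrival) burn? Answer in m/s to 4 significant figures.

Δv₂ = 964.0 m/s

From Kepler's third law T² = 4π²r³/μ at r = 1.414×10^5 km, T = 5.805 days = 5.805 × 86400 s = 5.01552×10^5 s: μ = 4π²r³/T² = 4.43686×10^5 km³/s².
Transfer-ellipse semi-major axis a_t = (r₁ + r₂)/2 = (16390 + 1.414×10^5)/2 = 78895 km.
Circular speed at r = 1.414×10^5 km: v_c = √(μ/r) = 1.7714 km/s.
Vis-viva on the transfer ellipse at r = 1.414×10^5 km gives v_t = √[μ(2/r − 1/a_t)] = 0.80738 km/s.
Δv₂ = |v_t − v_c| = |0.80738 − 1.7714| = 0.9640 km/s.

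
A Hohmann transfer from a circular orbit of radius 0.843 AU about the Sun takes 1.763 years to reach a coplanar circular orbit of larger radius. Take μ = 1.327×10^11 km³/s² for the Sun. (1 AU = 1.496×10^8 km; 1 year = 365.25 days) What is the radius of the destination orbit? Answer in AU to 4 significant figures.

In km: r₁ = 0.843 × 1.496×10^8 = 1.261128×10^8 km.
Transfer time t = 1.763 years × 365.25 × 86400 s = 5.56360488×10^7 s, and t = π√(a_t³/μ).
So a_t = (μ t²/π²)^(1/3) = (1.327×10^11 × (5.56360488×10^7)² / π²)^(1/3) = 3.4655×10^8 km.
Since a_t = (r₁ + r₂)/2, r₂ = 2a_t − r₁ = 2×3.4655×10^8 − 1.261128×10^8 = 5.669872×10^8 km.
In AU: r₂ = 5.669872×10^8 / 1.496×10^8 = 3.790 AU.

r₂ = 3.790 AU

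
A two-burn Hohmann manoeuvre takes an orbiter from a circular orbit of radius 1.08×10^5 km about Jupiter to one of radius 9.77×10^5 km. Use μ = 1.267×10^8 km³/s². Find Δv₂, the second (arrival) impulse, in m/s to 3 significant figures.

Δv₂ = 6310 m/s

Transfer-ellipse semi-major axis a_t = (r₁ + r₂)/2 = (1.080×10^5 + 9.770×10^5)/2 = 5.425×10^5 km.
On the circular orbit at r = 9.770×10^5 km, v_c = √(μ/r) = 11.388 km/s.
Vis-viva on the transfer ellipse at r = 9.770×10^5 km gives v_t = √[μ(2/r − 1/a_t)] = 5.0810 km/s.
Δv₂ = |v_t − v_c| = |5.0810 − 11.388| = 6.307 km/s.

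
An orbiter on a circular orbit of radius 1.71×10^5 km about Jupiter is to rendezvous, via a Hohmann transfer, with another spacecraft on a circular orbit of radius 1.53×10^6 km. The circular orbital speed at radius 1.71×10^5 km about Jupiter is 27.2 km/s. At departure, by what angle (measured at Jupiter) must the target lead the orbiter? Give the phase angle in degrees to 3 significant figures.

φ = 105°

From the circular-orbit relation v² = μ/r at r = 1.71×10^5 km: μ = v²r = (27.2)² × 1.71×10^5 = 1.26513×10^8 km³/s².
Semi-major axis of the transfer orbit: a_t = (1.710×10^5 + 1.530×10^6)/2 = 8.505×10^5 km.
The half-period of the transfer ellipse is t = π√(a_t³/μ) = 2.191×10^5 s.
The target's mean motion on its circular orbit is ω₂ = √(μ/r₂³) = 5.943×10^-6 rad/s.
Angle swept by the target during transfer: ω₂·t = 1.302 rad = 74.60°.
The orbiter traverses 180° on the transfer ellipse, so the target must lead by 180° − 74.60° = 105°.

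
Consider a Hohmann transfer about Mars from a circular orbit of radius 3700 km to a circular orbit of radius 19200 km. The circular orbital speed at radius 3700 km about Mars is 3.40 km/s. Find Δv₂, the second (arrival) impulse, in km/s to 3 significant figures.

Δv₂ = 0.644 km/s

From the circular-orbit relation v² = μ/r at r = 3700 km: μ = v²r = (3.40)² × 3700 = 42772.0 km³/s².
Semi-major axis of the transfer orbit: a_t = (3700 + 19200)/2 = 11450 km.
Circular speed at r = 19200 km: v_c = √(μ/r) = 1.49255 km/s.
Vis-viva on the transfer ellipse at r = 19200 km gives v_t = √[μ(2/r − 1/a_t)] = 0.848452 km/s.
Δv₂ = |v_t − v_c| = |0.848452 − 1.49255| = 0.6441 km/s.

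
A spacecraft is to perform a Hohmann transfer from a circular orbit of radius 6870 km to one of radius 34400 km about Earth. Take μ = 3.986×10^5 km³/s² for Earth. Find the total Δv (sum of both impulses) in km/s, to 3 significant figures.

Δv = 3.66 km/s

The Hohmann ellipse has a_t = (r₁ + r₂)/2 = 20635 km.
At r₁ the circular-orbit speed is v₁ = √(μ/r₁) = 7.617 km/s.
On the transfer ellipse at r₁, vis-viva gives v_p = √[μ(2/r₁ − 1/a_t)] = 9.835 km/s.
First burn Δv₁ = |v_p − v₁| = 2.218 km/s.
Circular speed at r₂: v₂ = √(μ/r₂) = 3.404 km/s.
Transfer-orbit speed at r₂: v_a = √[μ(2/r₂ − 1/a_t)] = 1.964 km/s.
Second burn Δv₂ = |v₂ − v_a| = 1.440 km/s.
Total Δv = Δv₁ + Δv₂ = 3.658 km/s.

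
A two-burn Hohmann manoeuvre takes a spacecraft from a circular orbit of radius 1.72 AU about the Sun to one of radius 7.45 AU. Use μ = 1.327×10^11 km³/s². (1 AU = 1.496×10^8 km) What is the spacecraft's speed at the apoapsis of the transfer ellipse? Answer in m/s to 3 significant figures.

In km: r₁ = 1.72 × 1.496×10^8 = 2.57312×10^8 km; r₂ = 7.45 × 1.496×10^8 = 1.11452×10^9 km.
Semi-major axis of the transfer orbit: a_t = (2.57312×10^8 + 1.11452×10^9)/2 = 6.85916×10^8 km.
At apoapsis, r = 1.11452×10^9 km.
Vis-viva: v = √[μ(2/r − 1/a_t)] = √[1.327×10^11 × (2/1.11452×10^9 − 1/6.85916×10^8)] = 6.683 km/s.

v = 6680 m/s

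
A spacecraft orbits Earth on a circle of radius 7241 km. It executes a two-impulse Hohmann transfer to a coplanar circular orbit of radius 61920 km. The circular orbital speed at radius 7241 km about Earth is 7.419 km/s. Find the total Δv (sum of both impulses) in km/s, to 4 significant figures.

From the circular-orbit relation v² = μ/r at r = 7241 km: μ = v²r = (7.419)² × 7241 = 3.98556×10^5 km³/s².
Transfer-ellipse semi-major axis a_t = (r₁ + r₂)/2 = (7241 + 61920)/2 = 34580.5 km.
At r₁ the circular-orbit speed is v₁ = √(μ/r₁) = 7.419 km/s.
On the transfer ellipse at r₁, vis-viva gives v_p = √[μ(2/r₁ − 1/a_t)] = 9.928 km/s.
First burn Δv₁ = |v_p − v₁| = 2.509 km/s.
Circular speed at r₂: v₂ = √(μ/r₂) = 2.537 km/s.
Transfer-orbit speed at r₂: v_a = √[μ(2/r₂ − 1/a_t)] = 1.161 km/s.
Second burn Δv₂ = |v₂ − v_a| = 1.376 km/s.
Total Δv = Δv₁ + Δv₂ = 3.885 km/s.

Δv = 3.885 km/s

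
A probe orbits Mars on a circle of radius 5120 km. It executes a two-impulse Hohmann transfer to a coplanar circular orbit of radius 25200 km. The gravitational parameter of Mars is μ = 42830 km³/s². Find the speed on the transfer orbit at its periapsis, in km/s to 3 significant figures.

The Hohmann ellipse has a_t = (r₁ + r₂)/2 = 15160 km.
The periapsis of the transfer ellipse is at r = 5120 km.
Applying v² = μ(2/r − 1/a_t): v = 3.729 km/s.

v = 3.73 km/s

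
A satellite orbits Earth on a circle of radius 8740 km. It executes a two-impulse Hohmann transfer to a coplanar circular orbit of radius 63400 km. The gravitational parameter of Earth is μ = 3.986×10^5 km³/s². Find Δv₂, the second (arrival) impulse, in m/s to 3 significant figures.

Transfer-ellipse semi-major axis a_t = (r₁ + r₂)/2 = (8740 + 63400)/2 = 36070 km.
On the circular orbit at r = 63400 km, v_c = √(μ/r) = 2.507 km/s.
Vis-viva on the transfer ellipse at r = 63400 km gives v_t = √[μ(2/r − 1/a_t)] = 1.234 km/s.
Δv₂ = |v_t − v_c| = |1.234 − 2.507| = 1.273 km/s.

Δv₂ = 1270 m/s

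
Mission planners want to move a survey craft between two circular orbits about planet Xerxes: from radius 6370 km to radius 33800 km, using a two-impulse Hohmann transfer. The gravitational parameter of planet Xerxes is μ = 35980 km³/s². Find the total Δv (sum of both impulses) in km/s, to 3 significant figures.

Transfer-ellipse semi-major axis a_t = (r₁ + r₂)/2 = (6370 + 33800)/2 = 20085 km.
At r₁ the circular-orbit speed is v₁ = √(μ/r₁) = 2.37663 km/s.
On the transfer ellipse at r₁, vis-viva equation gives v_p = √[μ(2/r₁ − 1/a_t)] = 3.08307 km/s.
First burn Δv₁ = |v_p − v₁| = 0.7064 km/s.
At r₂, v₂ = √(μ/r₂) = 1.0317 km/s.
Transfer-orbit speed at r₂: v_a = √[μ(2/r₂ − 1/a_t)] = 0.58104 km/s.
Second burn Δv₂ = |v₂ − v_a| = 0.4507 km/s.
Δv = Δv₁ + Δv₂ = 0.7064 + 0.4507 = 1.157 km/s.

Δv = 1.16 km/s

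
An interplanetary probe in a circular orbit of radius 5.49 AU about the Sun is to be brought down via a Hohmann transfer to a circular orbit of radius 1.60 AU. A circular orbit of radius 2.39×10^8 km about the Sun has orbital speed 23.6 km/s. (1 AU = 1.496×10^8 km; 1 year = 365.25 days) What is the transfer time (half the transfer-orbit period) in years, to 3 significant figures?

From the circular-orbit relation v² = μ/r at r = 2.39×10^8 km: μ = v²r = (23.6)² × 2.39×10^8 = 1.33113×10^11 km³/s².
In km: r₁ = 5.49 × 1.496×10^8 = 8.21304×10^8 km; r₂ = 1.60 × 1.496×10^8 = 2.3936×10^8 km.
Semi-major axis of the transfer orbit: a_t = (8.21304×10^8 + 2.3936×10^8)/2 = 5.30332×10^8 km.
Half the transfer-orbit period gives t = π√(a_t³/μ) = 1.052×10^8 s.
Converting: 1.052×10^8 s ÷ 3.15576×10^7 s/year (365.25 × 86400) = 3.33 years.

t = 3.33 years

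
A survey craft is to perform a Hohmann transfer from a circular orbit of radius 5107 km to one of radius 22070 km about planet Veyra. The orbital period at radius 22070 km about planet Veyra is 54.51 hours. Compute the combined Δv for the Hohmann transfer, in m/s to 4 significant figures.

Δv = 676.6 m/s

From Kepler's third law T² = 4π²r³/μ at r = 22070 km, T = 54.51 hours = 54.51 × 3600 s = 1.96236×10^5 s: μ = 4π²r³/T² = 11020.7 km³/s².
The Hohmann ellipse has a_t = (r₁ + r₂)/2 = 13588.5 km.
Circular speed at r₁: v₁ = √(μ/r₁) = √(11020.7/5107) = 1.46900 km/s.
On the transfer ellipse at r₁, vis-viva gives v_p = √[μ(2/r₁ − 1/a_t)] = 1.87214 km/s.
First burn Δv₁ = |v_p − v₁| = 0.40314 km/s.
At r₂, v₂ = √(μ/r₂) = 0.70665 km/s.
Transfer-orbit speed at r₂: v_a = √[μ(2/r₂ − 1/a_t)] = 0.43321 km/s.
Second burn Δv₂ = |v₂ − v_a| = 0.27344 km/s.
Δv = Δv₁ + Δv₂ = 0.40314 + 0.27344 = 0.6766 km/s.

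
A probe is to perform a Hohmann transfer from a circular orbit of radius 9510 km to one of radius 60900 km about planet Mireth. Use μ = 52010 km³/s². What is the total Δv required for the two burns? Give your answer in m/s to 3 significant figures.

Δv = 1180 m/s

The Hohmann ellipse has a_t = (r₁ + r₂)/2 = 35205 km.
At r₁ the circular-orbit speed is v₁ = √(μ/r₁) = 2.3386 km/s.
Transfer-orbit speed at r₁ (vis-viva equation): v_p = √[μ(2/r₁ − 1/a_t)] = 3.0758 km/s.
First burn Δv₁ = |v_p − v₁| = 0.7372 km/s.
Circular speed at r₂: v₂ = √(μ/r₂) = 0.9241 km/s.
Transfer-orbit speed at r₂: v_a = √[μ(2/r₂ − 1/a_t)] = 0.4803 km/s.
Second burn Δv₂ = |v₂ − v_a| = 0.4438 km/s.
Total Δv = Δv₁ + Δv₂ = 1.181 km/s.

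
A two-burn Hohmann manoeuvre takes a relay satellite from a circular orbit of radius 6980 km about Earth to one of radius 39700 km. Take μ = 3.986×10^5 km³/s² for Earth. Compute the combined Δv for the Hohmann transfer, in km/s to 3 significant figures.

Semi-major axis of the transfer orbit: a_t = (6980 + 39700)/2 = 23340 km.
Circular speed at r₁: v₁ = √(μ/r₁) = √(3.986×10^5/6980) = 7.557 km/s.
On the transfer ellipse at r₁, v² = μ(2/r − 1/a) gives v_p = √[μ(2/r₁ − 1/a_t)] = 9.856 km/s.
First burn Δv₁ = |v_p − v₁| = 2.299 km/s.
At r₂, v₂ = √(μ/r₂) = 3.169 km/s.
Transfer-orbit speed at r₂: v_a = √[μ(2/r₂ − 1/a_t)] = 1.733 km/s.
Second burn Δv₂ = |v₂ − v_a| = 1.436 km/s.
Δv = Δv₁ + Δv₂ = 2.299 + 1.436 = 3.735 km/s.

Δv = 3.73 km/s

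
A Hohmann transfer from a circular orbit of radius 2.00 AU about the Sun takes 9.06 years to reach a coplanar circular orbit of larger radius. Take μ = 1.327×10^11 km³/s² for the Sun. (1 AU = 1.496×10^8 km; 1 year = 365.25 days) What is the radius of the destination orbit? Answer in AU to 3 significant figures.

In km: r₁ = 2.00 × 1.496×10^8 = 2.992×10^8 km.
Transfer time t = 9.06 years × 365.25 × 86400 s = 2.85911856×10^8 s, and t = π√(a_t³/μ).
So a_t = (μ t²/π²)^(1/3) = (1.327×10^11 × (2.85911856×10^8)² / π²)^(1/3) = 1.0320×10^9 km.
Since a_t = (r₁ + r₂)/2, r₂ = 2a_t − r₁ = 2×1.0320×10^9 − 2.992×10^8 = 1.7648×10^9 km.
In AU: r₂ = 1.7648×10^9 / 1.496×10^8 = 11.8 AU.

r₂ = 11.8 AU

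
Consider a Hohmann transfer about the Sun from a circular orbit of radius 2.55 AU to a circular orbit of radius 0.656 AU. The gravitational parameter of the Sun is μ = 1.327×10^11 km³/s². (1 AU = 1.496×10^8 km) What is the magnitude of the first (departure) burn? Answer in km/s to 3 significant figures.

In km: r₁ = 2.55 × 1.496×10^8 = 3.8148×10^8 km; r₂ = 0.656 × 1.496×10^8 = 9.81376×10^7 km.
Semi-major axis of the transfer orbit: a_t = (3.8148×10^8 + 9.81376×10^7)/2 = 2.398088×10^8 km.
On the circular orbit at r = 3.8148×10^8 km, v_c = √(μ/r) = 18.65 km/s.
Vis-viva on the transfer ellipse at r = 3.8148×10^8 km gives v_t = √[μ(2/r − 1/a_t)] = 11.93 km/s.
Δv₁ = |v_t − v_c| = |11.93 − 18.65| = 6.720 km/s.

Δv₁ = 6.72 km/s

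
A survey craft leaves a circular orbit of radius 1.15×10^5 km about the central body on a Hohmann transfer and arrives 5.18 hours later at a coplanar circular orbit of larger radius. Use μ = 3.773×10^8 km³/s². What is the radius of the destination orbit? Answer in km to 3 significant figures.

r₂ = 3.59×10^5 km

Transfer time t = 5.18 hours = 18648 s, and t = π√(a_t³/μ).
So a_t = (μ t²/π²)^(1/3) = (3.773×10^8 × (18648)² / π²)^(1/3) = 2.3689×10^5 km.
Since a_t = (r₁ + r₂)/2, r₂ = 2a_t − r₁ = 2×2.3689×10^5 − 1.150×10^5 = 3.5878×10^5 km.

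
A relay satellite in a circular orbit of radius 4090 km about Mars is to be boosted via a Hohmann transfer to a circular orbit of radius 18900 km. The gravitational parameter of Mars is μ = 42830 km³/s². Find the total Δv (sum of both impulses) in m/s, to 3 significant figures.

Δv = 1520 m/s

Semi-major axis of the transfer orbit: a_t = (4090 + 18900)/2 = 11495 km.
Circular speed at r₁: v₁ = √(μ/r₁) = √(42830/4090) = 3.2360 km/s.
Transfer-orbit speed at r₁ (vis-viva equation): v_p = √[μ(2/r₁ − 1/a_t)] = 4.1494 km/s.
First burn Δv₁ = |v_p − v₁| = 0.9134 km/s.
At r₂, v₂ = √(μ/r₂) = 1.50537 km/s.
Transfer-orbit speed at r₂: v_a = √[μ(2/r₂ − 1/a_t)] = 0.897946 km/s.
Second burn Δv₂ = |v₂ − v_a| = 0.6074 km/s.
Total Δv = Δv₁ + Δv₂ = 1.521 km/s.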